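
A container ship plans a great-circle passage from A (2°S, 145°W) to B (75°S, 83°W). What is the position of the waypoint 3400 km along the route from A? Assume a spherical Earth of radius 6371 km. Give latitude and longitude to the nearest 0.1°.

≈ (31.6°S, 137.1°W)

From cos δ = sin φ₁ sin φ₂ + cos φ₁ cos φ₂ cos Δλ, the central angle is δ ≈ 1.415 rad (81.1°). The total great-circle distance is δ·R ≈ 1.415 × 6371 ≈ 9015 km, so the target fraction is f = 3400/9015 ≈ 0.377.
Interpolate at f ≈ 0.377 with slerp weights a = sin((1−f)δ)/sin δ ≈ 0.781, b = sin(fδ)/sin δ ≈ 0.515.
p = a·p₁ + b·p₂ ≈ (-0.623, -0.580, -0.525); φ = arcsin(p_z) ≈ -31.64°, λ = atan2(p_y, p_x) ≈ -137.05°.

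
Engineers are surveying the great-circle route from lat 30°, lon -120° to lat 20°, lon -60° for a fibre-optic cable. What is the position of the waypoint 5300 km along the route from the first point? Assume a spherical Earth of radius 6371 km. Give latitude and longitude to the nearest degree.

≈ lat 23°, lon -67°

Convert each endpoint to a unit vector on the sphere (x = cos φ cos λ, y = cos φ sin λ, z = sin φ).
The central angle between the endpoints is δ = arccos(p₁·p₂) ≈ 0.955 rad (54.7°). The total great-circle distance is δ·R ≈ 0.955 × 6371 ≈ 6082 km, so the target fraction is f = 5300/6082 ≈ 0.871.
Interpolate at f ≈ 0.871 with slerp weights a = sin((1−f)δ)/sin δ ≈ 0.150, b = sin(fδ)/sin δ ≈ 0.906.
p = a·p₁ + b·p₂ ≈ (0.361, -0.850, 0.385); φ = arcsin(p_z) ≈ 22.63°, λ = atan2(p_y, p_x) ≈ -67.00°.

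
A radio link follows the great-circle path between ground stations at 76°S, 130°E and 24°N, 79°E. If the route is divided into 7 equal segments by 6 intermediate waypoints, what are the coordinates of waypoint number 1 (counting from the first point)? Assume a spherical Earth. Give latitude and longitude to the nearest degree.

≈ 63°S, 105°E

Write both endpoints as unit vectors p₁, p₂ with components (cos φ cos λ, cos φ sin λ, sin φ).
The central angle between the endpoints is δ = arccos(p₁·p₂) ≈ 1.829 rad (104.8°).
Interpolate at f = 1/7 with slerp weights a = sin((1−f)δ)/sin δ ≈ 1.034, b = sin(fδ)/sin δ ≈ 0.267.
p = a·p₁ + b·p₂ ≈ (-0.114, 0.431, -0.895); φ = arcsin(p_z) ≈ -63.50°, λ = atan2(p_y, p_x) ≈ 104.84°.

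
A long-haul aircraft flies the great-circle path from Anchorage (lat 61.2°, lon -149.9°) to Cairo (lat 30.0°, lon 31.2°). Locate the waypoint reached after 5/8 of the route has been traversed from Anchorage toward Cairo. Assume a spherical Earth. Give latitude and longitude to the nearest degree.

≈ lat 63°, lon 32°

Write both endpoints as unit vectors p₁, p₂ with components (cos φ cos λ, cos φ sin λ, sin φ).
The central angle between the endpoints is δ = arccos(p₁·p₂) ≈ 1.550 rad (88.8°).
Interpolate at f = 5/8 with slerp weights a = sin((1−f)δ)/sin δ ≈ 0.549, b = sin(fδ)/sin δ ≈ 0.824.
p = a·p₁ + b·p₂ ≈ (0.382, 0.237, 0.893); φ = arcsin(p_z) ≈ 63.30°, λ = atan2(p_y, p_x) ≈ 31.85°.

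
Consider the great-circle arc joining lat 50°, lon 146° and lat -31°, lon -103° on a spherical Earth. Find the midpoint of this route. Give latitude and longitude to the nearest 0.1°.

≈ lat 16.1°, lon -146.8°

From cos δ = sin φ₁ sin φ₂ + cos φ₁ cos φ₂ cos Δλ, the central angle is δ ≈ 2.204 rad (126.3°).
Interpolate at f = 1/2 with slerp weights a = sin((1−f)δ)/sin δ ≈ 1.107, b = sin(fδ)/sin δ ≈ 1.107.
p = a·p₁ + b·p₂ ≈ (-0.803, -0.527, 0.278); φ = arcsin(p_z) ≈ 16.13°, λ = atan2(p_y, p_x) ≈ -146.75°.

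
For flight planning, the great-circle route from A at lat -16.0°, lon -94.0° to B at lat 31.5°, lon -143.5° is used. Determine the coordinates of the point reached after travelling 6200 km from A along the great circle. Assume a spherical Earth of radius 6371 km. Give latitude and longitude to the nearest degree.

≈ lat 24°, lon -134°

Write both endpoints as unit vectors p₁, p₂ with components (cos φ cos λ, cos φ sin λ, sin φ).
The central angle between the endpoints is δ = arccos(p₁·p₂) ≈ 1.172 rad (67.2°). The total great-circle distance is δ·R ≈ 1.172 × 6371 ≈ 7467 km, so the target fraction is f = 6200/7467 ≈ 0.830.
Interpolate at f ≈ 0.830 with slerp weights a = sin((1−f)δ)/sin δ ≈ 0.214, b = sin(fδ)/sin δ ≈ 0.897.
p = a·p₁ + b·p₂ ≈ (-0.629, -0.661, 0.410); φ = arcsin(p_z) ≈ 24.18°, λ = atan2(p_y, p_x) ≈ -133.61°.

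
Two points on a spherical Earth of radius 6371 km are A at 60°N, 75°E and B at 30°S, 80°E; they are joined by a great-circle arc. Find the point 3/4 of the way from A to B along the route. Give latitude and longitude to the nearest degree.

Convert each endpoint to a unit vector on the sphere (x = cos φ cos λ, y = cos φ sin λ, z = sin φ).
The central angle between the endpoints is δ = arccos(p₁·p₂) ≈ 1.572 rad (90.1°).
Interpolate at f = 3/4 with slerp weights a = sin((1−f)δ)/sin δ ≈ 0.383, b = sin(fδ)/sin δ ≈ 0.924.
p = a·p₁ + b·p₂ ≈ (0.189, 0.973, -0.130); φ = arcsin(p_z) ≈ -7.49°, λ = atan2(p_y, p_x) ≈ 79.04°.

≈ 7°S, 79°E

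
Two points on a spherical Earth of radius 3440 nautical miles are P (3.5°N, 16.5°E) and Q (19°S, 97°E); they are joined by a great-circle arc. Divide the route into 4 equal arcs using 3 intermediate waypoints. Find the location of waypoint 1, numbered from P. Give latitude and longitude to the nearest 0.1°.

Write both endpoints as unit vectors p₁, p₂ with components (cos φ cos λ, cos φ sin λ, sin φ).
The central angle between the endpoints is δ = arccos(p₁·p₂) ≈ 1.434 rad (82.2°).
Interpolate at f = 1/4 with slerp weights a = sin((1−f)δ)/sin δ ≈ 0.888, b = sin(fδ)/sin δ ≈ 0.354.
p = a·p₁ + b·p₂ ≈ (0.809, 0.584, -0.061); φ = arcsin(p_z) ≈ -3.50°, λ = atan2(p_y, p_x) ≈ 35.83°.

≈ (3.5°S, 35.8°E)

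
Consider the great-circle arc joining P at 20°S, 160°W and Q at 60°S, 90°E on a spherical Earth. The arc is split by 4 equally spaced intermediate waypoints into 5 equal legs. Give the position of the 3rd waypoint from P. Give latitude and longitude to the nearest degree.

≈ 58°S, 157°E

From cos δ = sin φ₁ sin φ₂ + cos φ₁ cos φ₂ cos Δλ, the central angle is δ ≈ 1.435 rad (82.2°).
Interpolate at f = 3/5 with slerp weights a = sin((1−f)δ)/sin δ ≈ 0.548, b = sin(fδ)/sin δ ≈ 0.766.
p = a·p₁ + b·p₂ ≈ (-0.484, 0.207, -0.850); φ = arcsin(p_z) ≈ -58.25°, λ = atan2(p_y, p_x) ≈ 156.88°.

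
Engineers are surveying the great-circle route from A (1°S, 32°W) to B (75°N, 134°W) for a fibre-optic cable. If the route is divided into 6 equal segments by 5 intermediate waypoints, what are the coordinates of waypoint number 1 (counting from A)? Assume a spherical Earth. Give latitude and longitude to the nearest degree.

≈ (14°N, 36°W)

The haversine formula gives a central angle δ ≈ 1.642 rad (94.1°) between the endpoints.
Interpolate at f = 1/6 with slerp weights a = sin((1−f)δ)/sin δ ≈ 0.982, b = sin(fδ)/sin δ ≈ 0.271.
p = a·p₁ + b·p₂ ≈ (0.784, -0.571, 0.244); φ = arcsin(p_z) ≈ 14.15°, λ = atan2(p_y, p_x) ≈ -36.06°.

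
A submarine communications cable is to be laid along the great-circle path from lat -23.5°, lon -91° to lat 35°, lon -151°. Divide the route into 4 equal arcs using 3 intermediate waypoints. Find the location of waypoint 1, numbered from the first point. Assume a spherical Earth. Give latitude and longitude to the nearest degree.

≈ lat -9°, lon -106°

Write both endpoints as unit vectors p₁, p₂ with components (cos φ cos λ, cos φ sin λ, sin φ).
The central angle between the endpoints is δ = arccos(p₁·p₂) ≈ 1.423 rad (81.6°).
Interpolate at f = 1/4 with slerp weights a = sin((1−f)δ)/sin δ ≈ 0.886, b = sin(fδ)/sin δ ≈ 0.352.
p = a·p₁ + b·p₂ ≈ (-0.267, -0.952, -0.151); φ = arcsin(p_z) ≈ -8.69°, λ = atan2(p_y, p_x) ≈ -105.64°.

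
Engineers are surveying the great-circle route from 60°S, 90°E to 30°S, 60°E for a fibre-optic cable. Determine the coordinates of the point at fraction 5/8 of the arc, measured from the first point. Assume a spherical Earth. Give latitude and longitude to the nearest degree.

≈ 42°S, 68°E

From cos δ = sin φ₁ sin φ₂ + cos φ₁ cos φ₂ cos Δλ, the central angle is δ ≈ 0.630 rad (36.1°).
Interpolate at f = 5/8 with slerp weights a = sin((1−f)δ)/sin δ ≈ 0.397, b = sin(fδ)/sin δ ≈ 0.651.
p = a·p₁ + b·p₂ ≈ (0.282, 0.687, -0.670); φ = arcsin(p_z) ≈ -42.04°, λ = atan2(p_y, p_x) ≈ 67.69°.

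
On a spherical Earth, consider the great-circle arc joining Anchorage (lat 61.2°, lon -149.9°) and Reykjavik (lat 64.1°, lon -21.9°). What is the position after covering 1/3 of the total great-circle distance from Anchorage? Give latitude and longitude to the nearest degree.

Write both endpoints as unit vectors p₁, p₂ with components (cos φ cos λ, cos φ sin λ, sin φ).
The central angle between the endpoints is δ = arccos(p₁·p₂) ≈ 0.852 rad (48.8°).
Interpolate at f = 1/3 with slerp weights a = sin((1−f)δ)/sin δ ≈ 0.715, b = sin(fδ)/sin δ ≈ 0.372.
p = a·p₁ + b·p₂ ≈ (-0.147, -0.233, 0.961); φ = arcsin(p_z) ≈ 73.99°, λ = atan2(p_y, p_x) ≈ -122.21°.

≈ lat 74°, lon -122°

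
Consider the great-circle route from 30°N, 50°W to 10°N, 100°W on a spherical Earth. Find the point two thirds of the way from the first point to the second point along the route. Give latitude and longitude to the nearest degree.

Write both endpoints as unit vectors p₁, p₂ with components (cos φ cos λ, cos φ sin λ, sin φ).
The central angle between the endpoints is δ = arccos(p₁·p₂) ≈ 0.883 rad (50.6°).
Interpolate at f = 2/3 with slerp weights a = sin((1−f)δ)/sin δ ≈ 0.375, b = sin(fδ)/sin δ ≈ 0.719.
p = a·p₁ + b·p₂ ≈ (0.086, -0.946, 0.313); φ = arcsin(p_z) ≈ 18.21°, λ = atan2(p_y, p_x) ≈ -84.80°.

≈ 18°N, 85°W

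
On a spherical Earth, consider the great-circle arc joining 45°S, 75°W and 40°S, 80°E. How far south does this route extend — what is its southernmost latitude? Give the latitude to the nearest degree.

The great circle lies in the plane with unit normal n̂ = (p₁ × p₂)/|p₁ × p₂|.
Here n̂_z ≈ +0.229; the vertex latitude is φ_max = arccos|n̂_z| ≈ 76.8°.

≈ 77°S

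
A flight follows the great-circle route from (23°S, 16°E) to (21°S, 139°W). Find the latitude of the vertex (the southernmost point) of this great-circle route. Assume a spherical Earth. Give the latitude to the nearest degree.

The great circle lies in the plane with unit normal n̂ = (p₁ × p₂)/|p₁ × p₂|.
Here n̂_z ≈ -0.472; the vertex latitude is φ_max = arccos|n̂_z| ≈ 61.8°.
Check via Clairaut: cos φ_max = |cos φ₁| · sin C = cos(23.0°)·sin(149.1°) ≈ 0.472, again giving ≈ 61.8°.

≈ 62°S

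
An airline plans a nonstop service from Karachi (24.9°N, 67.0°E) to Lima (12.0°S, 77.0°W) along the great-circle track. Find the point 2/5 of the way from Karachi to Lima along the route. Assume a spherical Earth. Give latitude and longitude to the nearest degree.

≈ 24°N, 3°E

From cos δ = sin φ₁ sin φ₂ + cos φ₁ cos φ₂ cos Δλ, the central angle is δ ≈ 2.507 rad (143.6°).
Interpolate at f = 2/5 with slerp weights a = sin((1−f)δ)/sin δ ≈ 1.683, b = sin(fδ)/sin δ ≈ 1.422.
p = a·p₁ + b·p₂ ≈ (0.909, 0.050, 0.413); φ = arcsin(p_z) ≈ 24.39°, λ = atan2(p_y, p_x) ≈ 3.15°.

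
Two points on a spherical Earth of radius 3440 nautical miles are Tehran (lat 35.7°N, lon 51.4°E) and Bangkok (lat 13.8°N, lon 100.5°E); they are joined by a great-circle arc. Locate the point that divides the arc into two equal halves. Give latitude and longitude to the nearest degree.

Write both endpoints as unit vectors p₁, p₂ with components (cos φ cos λ, cos φ sin λ, sin φ).
The central angle between the endpoints is δ = arccos(p₁·p₂) ≈ 0.856 rad (49.0°).
Interpolate at f = 1/2 with slerp weights a = sin((1−f)δ)/sin δ ≈ 0.550, b = sin(fδ)/sin δ ≈ 0.550.
p = a·p₁ + b·p₂ ≈ (0.181, 0.874, 0.452); φ = arcsin(p_z) ≈ 26.86°, λ = atan2(p_y, p_x) ≈ 78.28°.

≈ lat 27°N, lon 78°E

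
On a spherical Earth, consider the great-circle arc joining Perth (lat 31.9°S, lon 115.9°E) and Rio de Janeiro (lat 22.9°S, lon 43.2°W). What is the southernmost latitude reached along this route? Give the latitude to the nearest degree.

≈ 71°S

The great circle lies in the plane with unit normal n̂ = (p₁ × p₂)/|p₁ × p₂|.
Here n̂_z ≈ -0.328; the vertex latitude is φ_max = arccos|n̂_z| ≈ 70.9°.
Check via Clairaut: cos φ_max = |cos φ₁| · sin C = cos(31.9°)·sin(157.3°) ≈ 0.328, again giving ≈ 70.9°.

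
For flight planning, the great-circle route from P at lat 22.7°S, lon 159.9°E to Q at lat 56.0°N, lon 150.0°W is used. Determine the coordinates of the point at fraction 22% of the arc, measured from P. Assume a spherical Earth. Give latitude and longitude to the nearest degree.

Write both endpoints as unit vectors p₁, p₂ with components (cos φ cos λ, cos φ sin λ, sin φ).
The central angle between the endpoints is δ = arccos(p₁·p₂) ≈ 1.560 rad (89.4°).
Interpolate at f = 0.22 with slerp weights a = sin((1−f)δ)/sin δ ≈ 0.938, b = sin(fδ)/sin δ ≈ 0.336.
p = a·p₁ + b·p₂ ≈ (-0.976, 0.203, -0.083); φ = arcsin(p_z) ≈ -4.76°, λ = atan2(p_y, p_x) ≈ 168.23°.

≈ lat 5°S, lon 168°E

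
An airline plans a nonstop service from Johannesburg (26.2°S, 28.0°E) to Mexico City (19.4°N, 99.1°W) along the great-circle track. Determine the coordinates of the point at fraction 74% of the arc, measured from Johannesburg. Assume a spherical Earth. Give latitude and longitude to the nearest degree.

The haversine formula gives a central angle δ ≈ 2.288 rad (131.1°) between the endpoints.
Interpolate at f = 0.74 with slerp weights a = sin((1−f)δ)/sin δ ≈ 0.743, b = sin(fδ)/sin δ ≈ 1.317.
p = a·p₁ + b·p₂ ≈ (0.393, -0.913, 0.109); φ = arcsin(p_z) ≈ 6.27°, λ = atan2(p_y, p_x) ≈ -66.74°.

≈ 6°N, 67°W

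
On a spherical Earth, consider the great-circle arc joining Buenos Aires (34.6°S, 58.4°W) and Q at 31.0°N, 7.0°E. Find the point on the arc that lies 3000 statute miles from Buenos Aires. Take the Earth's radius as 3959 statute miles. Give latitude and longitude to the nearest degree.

From cos δ = sin φ₁ sin φ₂ + cos φ₁ cos φ₂ cos Δλ, the central angle is δ ≈ 1.570 rad (89.9°). The total great-circle distance is δ·R ≈ 1.570 × 3959 ≈ 6214 mi, so the target fraction is f = 3000/6214 ≈ 0.483.
Interpolate at f ≈ 0.483 with slerp weights a = sin((1−f)δ)/sin δ ≈ 0.726, b = sin(fδ)/sin δ ≈ 0.687.
p = a·p₁ + b·p₂ ≈ (0.898, -0.437, -0.058); φ = arcsin(p_z) ≈ -3.32°, λ = atan2(p_y, p_x) ≈ -25.95°.

≈ 3°S, 26°W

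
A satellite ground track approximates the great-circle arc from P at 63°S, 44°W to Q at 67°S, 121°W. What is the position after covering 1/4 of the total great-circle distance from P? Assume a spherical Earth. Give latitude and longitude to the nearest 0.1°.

≈ 67.4°S, 59.0°W

Write both endpoints as unit vectors p₁, p₂ with components (cos φ cos λ, cos φ sin λ, sin φ).
The central angle between the endpoints is δ = arccos(p₁·p₂) ≈ 0.535 rad (30.7°).
Interpolate at f = 1/4 with slerp weights a = sin((1−f)δ)/sin δ ≈ 0.766, b = sin(fδ)/sin δ ≈ 0.262.
p = a·p₁ + b·p₂ ≈ (0.198, -0.329, -0.923); φ = arcsin(p_z) ≈ -67.42°, λ = atan2(p_y, p_x) ≈ -59.03°.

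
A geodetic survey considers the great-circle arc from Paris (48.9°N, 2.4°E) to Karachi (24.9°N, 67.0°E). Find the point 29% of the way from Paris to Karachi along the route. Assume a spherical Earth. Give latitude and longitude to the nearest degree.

Write both endpoints as unit vectors p₁, p₂ with components (cos φ cos λ, cos φ sin λ, sin φ).
The central angle between the endpoints is δ = arccos(p₁·p₂) ≈ 0.961 rad (55.0°).
Interpolate at f = 0.29 with slerp weights a = sin((1−f)δ)/sin δ ≈ 0.769, b = sin(fδ)/sin δ ≈ 0.336.
p = a·p₁ + b·p₂ ≈ (0.624, 0.301, 0.721); φ = arcsin(p_z) ≈ 46.13°, λ = atan2(p_y, p_x) ≈ 25.77°.

≈ (46°N, 26°E)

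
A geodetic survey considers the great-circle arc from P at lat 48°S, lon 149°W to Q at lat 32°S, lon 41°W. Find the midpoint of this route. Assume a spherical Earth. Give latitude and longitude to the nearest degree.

The haversine formula gives a central angle δ ≈ 1.351 rad (77.4°) between the endpoints.
Interpolate at f = 1/2 with slerp weights a = sin((1−f)δ)/sin δ ≈ 0.641, b = sin(fδ)/sin δ ≈ 0.641.
p = a·p₁ + b·p₂ ≈ (0.043, -0.577, -0.816); φ = arcsin(p_z) ≈ -54.64°, λ = atan2(p_y, p_x) ≈ -85.78°.

≈ lat 55°S, lon 86°W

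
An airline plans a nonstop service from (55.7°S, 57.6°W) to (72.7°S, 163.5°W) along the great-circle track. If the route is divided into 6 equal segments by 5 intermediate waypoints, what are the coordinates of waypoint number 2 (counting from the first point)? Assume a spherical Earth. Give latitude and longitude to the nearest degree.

≈ (68°S, 73°W)

Write both endpoints as unit vectors p₁, p₂ with components (cos φ cos λ, cos φ sin λ, sin φ).
The central angle between the endpoints is δ = arccos(p₁·p₂) ≈ 0.734 rad (42.0°).
Interpolate at f = 2/6 with slerp weights a = sin((1−f)δ)/sin δ ≈ 0.702, b = sin(fδ)/sin δ ≈ 0.362.
p = a·p₁ + b·p₂ ≈ (0.109, -0.364, -0.925); φ = arcsin(p_z) ≈ -67.65°, λ = atan2(p_y, p_x) ≈ -73.38°.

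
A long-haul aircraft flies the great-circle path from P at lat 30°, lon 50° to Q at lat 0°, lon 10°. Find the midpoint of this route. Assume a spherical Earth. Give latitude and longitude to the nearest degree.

≈ lat 16°, lon 29°

The haversine formula gives a central angle δ ≈ 0.845 rad (48.4°) between the endpoints.
Interpolate at f = 1/2 with slerp weights a = sin((1−f)δ)/sin δ ≈ 0.548, b = sin(fδ)/sin δ ≈ 0.548.
p = a·p₁ + b·p₂ ≈ (0.845, 0.459, 0.274); φ = arcsin(p_z) ≈ 15.91°, λ = atan2(p_y, p_x) ≈ 28.50°.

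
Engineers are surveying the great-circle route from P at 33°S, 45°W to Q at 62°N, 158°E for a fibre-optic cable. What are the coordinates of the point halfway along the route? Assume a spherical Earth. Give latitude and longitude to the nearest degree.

Write both endpoints as unit vectors p₁, p₂ with components (cos φ cos λ, cos φ sin λ, sin φ).
The central angle between the endpoints is δ = arccos(p₁·p₂) ≈ 2.574 rad (147.5°).
Interpolate at f = 1/2 with slerp weights a = sin((1−f)δ)/sin δ ≈ 1.786, b = sin(fδ)/sin δ ≈ 1.786.
p = a·p₁ + b·p₂ ≈ (0.282, -0.745, 0.604); φ = arcsin(p_z) ≈ 37.18°, λ = atan2(p_y, p_x) ≈ -69.29°.

≈ 37°N, 69°W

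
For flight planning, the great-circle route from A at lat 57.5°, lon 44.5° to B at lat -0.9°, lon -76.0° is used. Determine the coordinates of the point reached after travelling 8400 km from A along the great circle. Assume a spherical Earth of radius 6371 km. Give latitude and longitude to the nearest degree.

Convert each endpoint to a unit vector on the sphere (x = cos φ cos λ, y = cos φ sin λ, z = sin φ).
The central angle between the endpoints is δ = arccos(p₁·p₂) ≈ 1.861 rad (106.6°). The total great-circle distance is δ·R ≈ 1.861 × 6371 ≈ 11855 km, so the target fraction is f = 8400/11855 ≈ 0.709.
Interpolate at f ≈ 0.709 with slerp weights a = sin((1−f)δ)/sin δ ≈ 0.539, b = sin(fδ)/sin δ ≈ 1.011.
p = a·p₁ + b·p₂ ≈ (0.451, -0.778, 0.438); φ = arcsin(p_z) ≈ 26.00°, λ = atan2(p_y, p_x) ≈ -59.89°.

≈ lat 26°, lon -60°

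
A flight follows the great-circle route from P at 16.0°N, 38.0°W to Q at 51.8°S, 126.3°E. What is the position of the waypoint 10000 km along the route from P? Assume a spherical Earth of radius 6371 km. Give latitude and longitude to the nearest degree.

Write both endpoints as unit vectors p₁, p₂ with components (cos φ cos λ, cos φ sin λ, sin φ).
The central angle between the endpoints is δ = arccos(p₁·p₂) ≈ 2.480 rad (142.1°). The total great-circle distance is δ·R ≈ 2.480 × 6371 ≈ 15799 km, so the target fraction is f = 10000/15799 ≈ 0.633.
Interpolate at f ≈ 0.633 with slerp weights a = sin((1−f)δ)/sin δ ≈ 1.285, b = sin(fδ)/sin δ ≈ 1.627.
p = a·p₁ + b·p₂ ≈ (0.378, 0.051, -0.925); φ = arcsin(p_z) ≈ -67.61°, λ = atan2(p_y, p_x) ≈ 7.63°.

≈ 68°S, 8°E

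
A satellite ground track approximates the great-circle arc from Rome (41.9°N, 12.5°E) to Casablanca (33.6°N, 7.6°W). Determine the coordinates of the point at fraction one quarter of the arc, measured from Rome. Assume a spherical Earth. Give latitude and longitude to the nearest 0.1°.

≈ 40.2°N, 7.0°E

Convert each endpoint to a unit vector on the sphere (x = cos φ cos λ, y = cos φ sin λ, z = sin φ).
The central angle between the endpoints is δ = arccos(p₁·p₂) ≈ 0.312 rad (17.9°).
Interpolate at f = 1/4 with slerp weights a = sin((1−f)δ)/sin δ ≈ 0.755, b = sin(fδ)/sin δ ≈ 0.254.
p = a·p₁ + b·p₂ ≈ (0.758, 0.094, 0.645); φ = arcsin(p_z) ≈ 40.16°, λ = atan2(p_y, p_x) ≈ 7.04°.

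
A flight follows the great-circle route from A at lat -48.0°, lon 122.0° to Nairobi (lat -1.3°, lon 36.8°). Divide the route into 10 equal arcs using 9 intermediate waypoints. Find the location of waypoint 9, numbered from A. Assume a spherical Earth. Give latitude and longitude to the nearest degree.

Write both endpoints as unit vectors p₁, p₂ with components (cos φ cos λ, cos φ sin λ, sin φ).
The central angle between the endpoints is δ = arccos(p₁·p₂) ≈ 1.498 rad (85.8°).
Interpolate at f = 9/10 with slerp weights a = sin((1−f)δ)/sin δ ≈ 0.150, b = sin(fδ)/sin δ ≈ 0.978.
p = a·p₁ + b·p₂ ≈ (0.730, 0.671, -0.133); φ = arcsin(p_z) ≈ -7.67°, λ = atan2(p_y, p_x) ≈ 42.58°.

≈ lat -8°, lon 43°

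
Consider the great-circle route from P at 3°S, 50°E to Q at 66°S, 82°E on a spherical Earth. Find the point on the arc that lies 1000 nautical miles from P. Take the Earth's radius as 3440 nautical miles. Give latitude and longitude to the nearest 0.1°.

From cos δ = sin φ₁ sin φ₂ + cos φ₁ cos φ₂ cos Δλ, the central angle is δ ≈ 1.168 rad (66.9°). The total great-circle distance is δ·R ≈ 1.168 × 3440 ≈ 4017 nmi, so the target fraction is f = 1000/4017 ≈ 0.249.
Interpolate at f ≈ 0.249 with slerp weights a = sin((1−f)δ)/sin δ ≈ 0.836, b = sin(fδ)/sin δ ≈ 0.312.
p = a·p₁ + b·p₂ ≈ (0.554, 0.765, -0.328); φ = arcsin(p_z) ≈ -19.17°, λ = atan2(p_y, p_x) ≈ 54.08°.

≈ 19.2°S, 54.1°E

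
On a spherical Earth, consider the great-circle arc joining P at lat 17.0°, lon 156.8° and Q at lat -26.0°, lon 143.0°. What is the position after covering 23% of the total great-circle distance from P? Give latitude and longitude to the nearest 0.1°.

Convert each endpoint to a unit vector on the sphere (x = cos φ cos λ, y = cos φ sin λ, z = sin φ).
The central angle between the endpoints is δ = arccos(p₁·p₂) ≈ 0.786 rad (45.0°).
Interpolate at f = 0.23 with slerp weights a = sin((1−f)δ)/sin δ ≈ 0.804, b = sin(fδ)/sin δ ≈ 0.254.
p = a·p₁ + b·p₂ ≈ (-0.889, 0.440, 0.124); φ = arcsin(p_z) ≈ 7.11°, λ = atan2(p_y, p_x) ≈ 153.65°.

≈ lat 7.1°, lon 153.7°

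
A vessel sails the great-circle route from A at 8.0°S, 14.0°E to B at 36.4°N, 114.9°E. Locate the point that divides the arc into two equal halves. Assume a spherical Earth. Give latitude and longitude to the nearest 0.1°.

≈ 21.5°N, 57.3°E

Write both endpoints as unit vectors p₁, p₂ with components (cos φ cos λ, cos φ sin λ, sin φ).
The central angle between the endpoints is δ = arccos(p₁·p₂) ≈ 1.806 rad (103.5°).
Interpolate at f = 1/2 with slerp weights a = sin((1−f)δ)/sin δ ≈ 0.808, b = sin(fδ)/sin δ ≈ 0.808.
p = a·p₁ + b·p₂ ≈ (0.502, 0.783, 0.367); φ = arcsin(p_z) ≈ 21.52°, λ = atan2(p_y, p_x) ≈ 57.32°.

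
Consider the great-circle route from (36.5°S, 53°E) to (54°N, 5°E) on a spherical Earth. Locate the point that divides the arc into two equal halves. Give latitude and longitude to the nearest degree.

Write both endpoints as unit vectors p₁, p₂ with components (cos φ cos λ, cos φ sin λ, sin φ).
The central angle between the endpoints is δ = arccos(p₁·p₂) ≈ 1.737 rad (99.5°).
Interpolate at f = 1/2 with slerp weights a = sin((1−f)δ)/sin δ ≈ 0.774, b = sin(fδ)/sin δ ≈ 0.774.
p = a·p₁ + b·p₂ ≈ (0.827, 0.536, 0.166); φ = arcsin(p_z) ≈ 9.54°, λ = atan2(p_y, p_x) ≈ 32.95°.

≈ (10°N, 33°E)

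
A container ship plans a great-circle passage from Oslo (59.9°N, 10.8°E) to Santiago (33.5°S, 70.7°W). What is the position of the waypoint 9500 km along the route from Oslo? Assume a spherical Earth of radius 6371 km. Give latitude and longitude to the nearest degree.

≈ (8°S, 55°W)

The haversine formula gives a central angle δ ≈ 2.000 rad (114.6°) between the endpoints. The total great-circle distance is δ·R ≈ 2.000 × 6371 ≈ 12739 km, so the target fraction is f = 9500/12739 ≈ 0.746.
Interpolate at f ≈ 0.746 with slerp weights a = sin((1−f)δ)/sin δ ≈ 0.535, b = sin(fδ)/sin δ ≈ 1.096.
p = a·p₁ + b·p₂ ≈ (0.566, -0.812, -0.142); φ = arcsin(p_z) ≈ -8.16°, λ = atan2(p_y, p_x) ≈ -55.14°.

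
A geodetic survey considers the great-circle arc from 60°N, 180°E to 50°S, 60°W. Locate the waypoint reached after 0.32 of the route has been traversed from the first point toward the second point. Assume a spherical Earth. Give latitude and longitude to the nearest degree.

≈ 32°N, 123°W

The haversine formula gives a central angle δ ≈ 2.539 rad (145.5°) between the endpoints.
Interpolate at f = 0.32 with slerp weights a = sin((1−f)δ)/sin δ ≈ 1.744, b = sin(fδ)/sin δ ≈ 1.282.
p = a·p₁ + b·p₂ ≈ (-0.460, -0.714, 0.528); φ = arcsin(p_z) ≈ 31.90°, λ = atan2(p_y, p_x) ≈ -122.81°.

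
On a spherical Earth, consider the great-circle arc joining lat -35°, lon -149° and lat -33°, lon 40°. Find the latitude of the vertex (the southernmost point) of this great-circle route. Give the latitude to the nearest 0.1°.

≈ -83.4°

The great circle lies in the plane with unit normal n̂ = (p₁ × p₂)/|p₁ × p₂|.
Here n̂_z ≈ -0.115; the vertex latitude is φ_max = arccos|n̂_z| ≈ 83.4°.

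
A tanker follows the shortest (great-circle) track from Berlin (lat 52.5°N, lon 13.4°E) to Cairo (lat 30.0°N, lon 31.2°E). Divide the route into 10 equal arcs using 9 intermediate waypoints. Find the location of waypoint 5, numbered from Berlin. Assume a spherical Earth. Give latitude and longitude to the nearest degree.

≈ lat 42°N, lon 24°E

Write both endpoints as unit vectors p₁, p₂ with components (cos φ cos λ, cos φ sin λ, sin φ).
The central angle between the endpoints is δ = arccos(p₁·p₂) ≈ 0.454 rad (26.0°).
Interpolate at f = 5/10 with slerp weights a = sin((1−f)δ)/sin δ ≈ 0.513, b = sin(fδ)/sin δ ≈ 0.513.
p = a·p₁ + b·p₂ ≈ (0.684, 0.303, 0.664); φ = arcsin(p_z) ≈ 41.58°, λ = atan2(p_y, p_x) ≈ 23.86°.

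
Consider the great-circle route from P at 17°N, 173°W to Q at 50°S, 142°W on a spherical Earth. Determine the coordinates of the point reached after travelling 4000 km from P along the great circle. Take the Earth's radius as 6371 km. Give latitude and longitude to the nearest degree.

The haversine formula gives a central angle δ ≈ 1.263 rad (72.4°) between the endpoints. The total great-circle distance is δ·R ≈ 1.263 × 6371 ≈ 8047 km, so the target fraction is f = 4000/8047 ≈ 0.497.
Interpolate at f ≈ 0.497 with slerp weights a = sin((1−f)δ)/sin δ ≈ 0.623, b = sin(fδ)/sin δ ≈ 0.616.
p = a·p₁ + b·p₂ ≈ (-0.903, -0.316, -0.290); φ = arcsin(p_z) ≈ -16.87°, λ = atan2(p_y, p_x) ≈ -160.69°.

≈ 17°S, 161°W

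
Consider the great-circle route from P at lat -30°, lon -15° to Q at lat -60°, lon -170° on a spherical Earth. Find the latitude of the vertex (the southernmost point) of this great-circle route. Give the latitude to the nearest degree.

The great circle lies in the plane with unit normal n̂ = (p₁ × p₂)/|p₁ × p₂|.
Here n̂_z ≈ -0.183; the vertex latitude is φ_max = arccos|n̂_z| ≈ 79.4°.
Check via Clairaut: cos φ_max = |cos φ₁| · sin C = cos(30.0°)·sin(167.8°) ≈ 0.183, again giving ≈ 79.4°.

≈ -79°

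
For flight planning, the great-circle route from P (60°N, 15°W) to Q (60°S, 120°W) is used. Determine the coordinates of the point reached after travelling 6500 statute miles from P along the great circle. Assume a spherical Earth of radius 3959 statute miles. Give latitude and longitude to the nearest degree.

The haversine formula gives a central angle δ ≈ 2.523 rad (144.6°) between the endpoints. The total great-circle distance is δ·R ≈ 2.523 × 3959 ≈ 9989 mi, so the target fraction is f = 6500/9989 ≈ 0.651.
Interpolate at f ≈ 0.651 with slerp weights a = sin((1−f)δ)/sin δ ≈ 1.330, b = sin(fδ)/sin δ ≈ 1.720.
p = a·p₁ + b·p₂ ≈ (0.213, -0.917, -0.337); φ = arcsin(p_z) ≈ -19.72°, λ = atan2(p_y, p_x) ≈ -76.95°.

≈ (20°S, 77°W)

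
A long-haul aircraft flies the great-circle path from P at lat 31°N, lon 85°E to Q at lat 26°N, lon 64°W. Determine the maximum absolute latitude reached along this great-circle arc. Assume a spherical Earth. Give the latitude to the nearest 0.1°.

≈ 63.9°N

The great circle lies in the plane with unit normal n̂ = (p₁ × p₂)/|p₁ × p₂|.
Here n̂_z ≈ -0.441; the vertex latitude is φ_max = arccos|n̂_z| ≈ 63.9°.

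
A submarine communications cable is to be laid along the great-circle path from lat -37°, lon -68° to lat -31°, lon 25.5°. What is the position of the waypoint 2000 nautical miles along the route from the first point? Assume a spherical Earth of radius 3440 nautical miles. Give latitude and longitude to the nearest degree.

≈ lat -45°, lon -25°

Write both endpoints as unit vectors p₁, p₂ with components (cos φ cos λ, cos φ sin λ, sin φ).
The central angle between the endpoints is δ = arccos(p₁·p₂) ≈ 1.299 rad (74.4°). The total great-circle distance is δ·R ≈ 1.299 × 3440 ≈ 4470 nmi, so the target fraction is f = 2000/4470 ≈ 0.447.
Interpolate at f ≈ 0.447 with slerp weights a = sin((1−f)δ)/sin δ ≈ 0.683, b = sin(fδ)/sin δ ≈ 0.570.
p = a·p₁ + b·p₂ ≈ (0.645, -0.295, -0.705); φ = arcsin(p_z) ≈ -44.79°, λ = atan2(p_y, p_x) ≈ -24.59°.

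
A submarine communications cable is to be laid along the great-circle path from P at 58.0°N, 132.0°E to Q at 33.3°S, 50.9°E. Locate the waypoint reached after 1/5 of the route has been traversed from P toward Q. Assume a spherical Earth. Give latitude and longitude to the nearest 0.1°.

Write both endpoints as unit vectors p₁, p₂ with components (cos φ cos λ, cos φ sin λ, sin φ).
The central angle between the endpoints is δ = arccos(p₁·p₂) ≈ 1.979 rad (113.4°).
Interpolate at f = 1/5 with slerp weights a = sin((1−f)δ)/sin δ ≈ 1.089, b = sin(fδ)/sin δ ≈ 0.420.
p = a·p₁ + b·p₂ ≈ (-0.165, 0.702, 0.693); φ = arcsin(p_z) ≈ 43.89°, λ = atan2(p_y, p_x) ≈ 103.23°.

≈ 43.9°N, 103.2°E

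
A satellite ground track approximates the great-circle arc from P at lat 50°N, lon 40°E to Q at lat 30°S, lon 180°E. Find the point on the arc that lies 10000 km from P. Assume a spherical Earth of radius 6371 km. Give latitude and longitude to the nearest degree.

The haversine formula gives a central angle δ ≈ 2.514 rad (144.0°) between the endpoints. The total great-circle distance is δ·R ≈ 2.514 × 6371 ≈ 16017 km, so the target fraction is f = 10000/16017 ≈ 0.624.
Interpolate at f ≈ 0.624 with slerp weights a = sin((1−f)δ)/sin δ ≈ 1.380, b = sin(fδ)/sin δ ≈ 1.703.
p = a·p₁ + b·p₂ ≈ (-0.796, 0.570, 0.205); φ = arcsin(p_z) ≈ 11.85°, λ = atan2(p_y, p_x) ≈ 144.37°.

≈ lat 12°N, lon 144°E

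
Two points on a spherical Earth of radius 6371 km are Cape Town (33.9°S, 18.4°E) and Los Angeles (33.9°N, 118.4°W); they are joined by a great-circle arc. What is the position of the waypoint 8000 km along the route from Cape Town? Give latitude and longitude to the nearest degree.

≈ (0°N, 50°W)

The haversine formula gives a central angle δ ≈ 2.521 rad (144.4°) between the endpoints. The total great-circle distance is δ·R ≈ 2.521 × 6371 ≈ 16059 km, so the target fraction is f = 8000/16059 ≈ 0.498.
Interpolate at f ≈ 0.498 with slerp weights a = sin((1−f)δ)/sin δ ≈ 1.639, b = sin(fδ)/sin δ ≈ 1.634.
p = a·p₁ + b·p₂ ≈ (0.646, -0.764, -0.003); φ = arcsin(p_z) ≈ -0.15°, λ = atan2(p_y, p_x) ≈ -49.79°.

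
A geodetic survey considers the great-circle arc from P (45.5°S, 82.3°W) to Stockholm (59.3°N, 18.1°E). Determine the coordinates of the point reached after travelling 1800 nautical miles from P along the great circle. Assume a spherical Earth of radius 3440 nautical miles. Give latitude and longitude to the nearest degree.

≈ (21°S, 61°W)

Write both endpoints as unit vectors p₁, p₂ with components (cos φ cos λ, cos φ sin λ, sin φ).
The central angle between the endpoints is δ = arccos(p₁·p₂) ≈ 2.316 rad (132.7°). The total great-circle distance is δ·R ≈ 2.316 × 3440 ≈ 7966 nmi, so the target fraction is f = 1800/7966 ≈ 0.226.
Interpolate at f ≈ 0.226 with slerp weights a = sin((1−f)δ)/sin δ ≈ 1.327, b = sin(fδ)/sin δ ≈ 0.680.
p = a·p₁ + b·p₂ ≈ (0.454, -0.814, -0.362); φ = arcsin(p_z) ≈ -21.22°, λ = atan2(p_y, p_x) ≈ -60.82°.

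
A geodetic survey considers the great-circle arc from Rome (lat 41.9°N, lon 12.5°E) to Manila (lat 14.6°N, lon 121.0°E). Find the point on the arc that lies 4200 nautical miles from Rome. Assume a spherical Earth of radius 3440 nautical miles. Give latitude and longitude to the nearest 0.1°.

Write both endpoints as unit vectors p₁, p₂ with components (cos φ cos λ, cos φ sin λ, sin φ).
The central angle between the endpoints is δ = arccos(p₁·p₂) ≈ 1.631 rad (93.5°). The total great-circle distance is δ·R ≈ 1.631 × 3440 ≈ 5611 nmi, so the target fraction is f = 4200/5611 ≈ 0.749.
Interpolate at f ≈ 0.749 with slerp weights a = sin((1−f)δ)/sin δ ≈ 0.399, b = sin(fδ)/sin δ ≈ 0.941.
p = a·p₁ + b·p₂ ≈ (-0.179, 0.845, 0.504); φ = arcsin(p_z) ≈ 30.26°, λ = atan2(p_y, p_x) ≈ 101.95°.

≈ lat 30.3°N, lon 101.9°E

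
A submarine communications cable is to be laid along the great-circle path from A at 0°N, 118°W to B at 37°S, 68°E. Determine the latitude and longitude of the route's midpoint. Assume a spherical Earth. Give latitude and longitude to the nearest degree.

≈ 70°S, 140°W

Convert each endpoint to a unit vector on the sphere (x = cos φ cos λ, y = cos φ sin λ, z = sin φ).
The central angle between the endpoints is δ = arccos(p₁·p₂) ≈ 2.489 rad (142.6°).
Interpolate at f = 1/2 with slerp weights a = sin((1−f)δ)/sin δ ≈ 1.559, b = sin(fδ)/sin δ ≈ 1.559.
p = a·p₁ + b·p₂ ≈ (-0.265, -0.222, -0.938); φ = arcsin(p_z) ≈ -69.75°, λ = atan2(p_y, p_x) ≈ -140.09°.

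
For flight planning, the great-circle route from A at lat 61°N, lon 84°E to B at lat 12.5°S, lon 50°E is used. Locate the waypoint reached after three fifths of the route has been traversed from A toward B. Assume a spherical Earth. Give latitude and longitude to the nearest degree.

≈ lat 18°N, lon 59°E

The haversine formula gives a central angle δ ≈ 1.366 rad (78.3°) between the endpoints.
Interpolate at f = 3/5 with slerp weights a = sin((1−f)δ)/sin δ ≈ 0.531, b = sin(fδ)/sin δ ≈ 0.747.
p = a·p₁ + b·p₂ ≈ (0.495, 0.814, 0.303); φ = arcsin(p_z) ≈ 17.62°, λ = atan2(p_y, p_x) ≈ 58.68°.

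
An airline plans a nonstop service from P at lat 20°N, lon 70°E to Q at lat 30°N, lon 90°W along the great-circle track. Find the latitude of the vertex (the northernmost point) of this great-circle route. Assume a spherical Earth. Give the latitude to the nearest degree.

≈ 70°N

The great circle lies in the plane with unit normal n̂ = (p₁ × p₂)/|p₁ × p₂|.
Here n̂_z ≈ -0.346; the vertex latitude is φ_max = arccos|n̂_z| ≈ 69.8°.
Check via Clairaut: cos φ_max = |cos φ₁| · sin C = cos(20.0°)·sin(21.6°) ≈ 0.346, again giving ≈ 69.8°.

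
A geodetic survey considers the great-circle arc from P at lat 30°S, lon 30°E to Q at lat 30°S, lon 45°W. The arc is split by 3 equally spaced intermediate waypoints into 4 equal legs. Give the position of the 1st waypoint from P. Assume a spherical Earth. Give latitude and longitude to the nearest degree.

Write both endpoints as unit vectors p₁, p₂ with components (cos φ cos λ, cos φ sin λ, sin φ).
The central angle between the endpoints is δ = arccos(p₁·p₂) ≈ 1.111 rad (63.6°).
Interpolate at f = 1/4 with slerp weights a = sin((1−f)δ)/sin δ ≈ 0.826, b = sin(fδ)/sin δ ≈ 0.306.
p = a·p₁ + b·p₂ ≈ (0.807, 0.170, -0.566); φ = arcsin(p_z) ≈ -34.46°, λ = atan2(p_y, p_x) ≈ 11.92°.

≈ lat 34°S, lon 12°E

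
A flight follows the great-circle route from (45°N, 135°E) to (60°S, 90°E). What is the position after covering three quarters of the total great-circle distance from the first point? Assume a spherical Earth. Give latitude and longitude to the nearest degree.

≈ (35°S, 108°E)

Write both endpoints as unit vectors p₁, p₂ with components (cos φ cos λ, cos φ sin λ, sin φ).
The central angle between the endpoints is δ = arccos(p₁·p₂) ≈ 1.942 rad (111.2°).
Interpolate at f = 3/4 with slerp weights a = sin((1−f)δ)/sin δ ≈ 0.501, b = sin(fδ)/sin δ ≈ 1.066.
p = a·p₁ + b·p₂ ≈ (-0.250, 0.783, -0.569); φ = arcsin(p_z) ≈ -34.69°, λ = atan2(p_y, p_x) ≈ 107.72°.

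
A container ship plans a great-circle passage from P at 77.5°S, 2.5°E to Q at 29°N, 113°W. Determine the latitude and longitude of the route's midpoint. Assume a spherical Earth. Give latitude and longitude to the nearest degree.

Convert each endpoint to a unit vector on the sphere (x = cos φ cos λ, y = cos φ sin λ, z = sin φ).
The central angle between the endpoints is δ = arccos(p₁·p₂) ≈ 2.159 rad (123.7°).
Interpolate at f = 1/2 with slerp weights a = sin((1−f)δ)/sin δ ≈ 1.060, b = sin(fδ)/sin δ ≈ 1.060.
p = a·p₁ + b·p₂ ≈ (-0.133, -0.843, -0.521); φ = arcsin(p_z) ≈ -31.39°, λ = atan2(p_y, p_x) ≈ -98.96°.

≈ 31°S, 99°W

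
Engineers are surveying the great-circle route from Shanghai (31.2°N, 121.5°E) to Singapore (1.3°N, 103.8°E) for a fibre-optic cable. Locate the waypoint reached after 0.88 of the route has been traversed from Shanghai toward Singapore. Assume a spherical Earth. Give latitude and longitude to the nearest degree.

≈ (5°N, 106°E)

Convert each endpoint to a unit vector on the sphere (x = cos φ cos λ, y = cos φ sin λ, z = sin φ).
The central angle between the endpoints is δ = arccos(p₁·p₂) ≈ 0.598 rad (34.3°).
Interpolate at f = 0.88 with slerp weights a = sin((1−f)δ)/sin δ ≈ 0.127, b = sin(fδ)/sin δ ≈ 0.892.
p = a·p₁ + b·p₂ ≈ (-0.270, 0.959, 0.086); φ = arcsin(p_z) ≈ 4.95°, λ = atan2(p_y, p_x) ≈ 105.71°.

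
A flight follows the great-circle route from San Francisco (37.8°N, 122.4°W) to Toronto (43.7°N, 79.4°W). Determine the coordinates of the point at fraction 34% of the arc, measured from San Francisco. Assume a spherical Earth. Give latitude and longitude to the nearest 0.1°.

From cos δ = sin φ₁ sin φ₂ + cos φ₁ cos φ₂ cos Δλ, the central angle is δ ≈ 0.571 rad (32.7°).
Interpolate at f = 0.34 with slerp weights a = sin((1−f)δ)/sin δ ≈ 0.681, b = sin(fδ)/sin δ ≈ 0.357.
p = a·p₁ + b·p₂ ≈ (-0.241, -0.708, 0.664); φ = arcsin(p_z) ≈ 41.60°, λ = atan2(p_y, p_x) ≈ -108.79°.

≈ 41.6°N, 108.8°W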